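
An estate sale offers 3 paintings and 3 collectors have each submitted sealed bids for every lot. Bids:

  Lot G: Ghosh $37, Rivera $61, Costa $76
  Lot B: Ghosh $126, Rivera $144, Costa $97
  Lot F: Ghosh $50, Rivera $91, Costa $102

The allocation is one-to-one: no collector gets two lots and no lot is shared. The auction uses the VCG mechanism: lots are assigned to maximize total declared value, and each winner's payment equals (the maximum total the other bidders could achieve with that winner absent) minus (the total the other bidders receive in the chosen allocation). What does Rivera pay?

Efficient allocation: Ghosh→Lot B ($126), Rivera→Lot F ($91), Costa→Lot G ($76); total welfare W = $293.
Rivera receives Lot F at value $91, so the others get W − 91 = $202.
Without Rivera: best allocation of the remaining 2 bidders over all 3 lots is Ghosh→Lot B ($126), Costa→Lot F ($102), total $228.
VCG payment = (others' best without Rivera) − (others' welfare with Rivera) = 228 − 202 = $26.

Rivera pays $26.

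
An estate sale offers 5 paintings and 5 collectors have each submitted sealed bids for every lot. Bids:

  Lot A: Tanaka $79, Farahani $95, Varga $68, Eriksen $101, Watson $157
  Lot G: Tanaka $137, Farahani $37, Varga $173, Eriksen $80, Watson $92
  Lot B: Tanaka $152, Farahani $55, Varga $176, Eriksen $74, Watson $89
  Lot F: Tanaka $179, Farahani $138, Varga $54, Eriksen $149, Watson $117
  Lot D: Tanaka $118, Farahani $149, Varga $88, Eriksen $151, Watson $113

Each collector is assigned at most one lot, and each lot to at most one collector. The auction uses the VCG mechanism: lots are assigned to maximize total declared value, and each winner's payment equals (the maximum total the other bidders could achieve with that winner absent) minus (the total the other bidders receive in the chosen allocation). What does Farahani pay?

Efficient allocation: Tanaka→Lot B ($152), Farahani→Lot D ($149), Varga→Lot G ($173), Eriksen→Lot F ($149), Watson→Lot A ($157); total welfare W = $780.
Farahani receives Lot D at value $149, so the others get W − 149 = $631.
Without Farahani: best allocation of the remaining 4 bidders over all 5 lots is Tanaka→Lot F ($179), Varga→Lot B ($176), Eriksen→Lot D ($151), Watson→Lot A ($157), total $663.
VCG payment = (others' best without Farahani) − (others' welfare with Farahani) = 663 − 631 = $32.

Farahani pays $32.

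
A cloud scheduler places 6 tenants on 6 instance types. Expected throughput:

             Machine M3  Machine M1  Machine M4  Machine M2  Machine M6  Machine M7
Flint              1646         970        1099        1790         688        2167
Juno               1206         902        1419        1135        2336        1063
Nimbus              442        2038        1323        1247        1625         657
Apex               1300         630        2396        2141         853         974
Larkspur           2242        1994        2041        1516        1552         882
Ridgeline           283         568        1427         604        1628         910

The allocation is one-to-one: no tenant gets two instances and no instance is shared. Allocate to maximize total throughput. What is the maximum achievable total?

Optimal: Flint→Machine M7 (2167 ops/s), Juno→Machine M6 (2336 ops/s), Nimbus→Machine M1 (2038 ops/s), Apex→Machine M2 (2141 ops/s), Larkspur→Machine M3 (2242 ops/s), Ridgeline→Machine M4 (1427 ops/s) — total 2167+2336+2038+2141+2242+1427 = 12351 ops/s.
Column-greedy (each instance in turn goes to its best remaining tenant) gives 11712 ops/s, worse by 639.
Checked against all permutations: 12351 ops/s is optimal.

Maximum total: 12351 ops/s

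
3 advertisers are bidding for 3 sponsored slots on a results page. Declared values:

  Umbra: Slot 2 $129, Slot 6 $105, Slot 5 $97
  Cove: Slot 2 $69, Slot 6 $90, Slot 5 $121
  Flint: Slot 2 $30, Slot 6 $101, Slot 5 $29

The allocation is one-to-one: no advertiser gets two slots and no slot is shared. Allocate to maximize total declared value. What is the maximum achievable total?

Max total: $351

Optimal: Umbra→Slot 2 ($129), Cove→Slot 5 ($121), Flint→Slot 6 ($101) — total 129+121+101 = $351.
Next-best assignment: Umbra→Slot 5, Cove→Slot 2, Flint→Slot 6 = $267.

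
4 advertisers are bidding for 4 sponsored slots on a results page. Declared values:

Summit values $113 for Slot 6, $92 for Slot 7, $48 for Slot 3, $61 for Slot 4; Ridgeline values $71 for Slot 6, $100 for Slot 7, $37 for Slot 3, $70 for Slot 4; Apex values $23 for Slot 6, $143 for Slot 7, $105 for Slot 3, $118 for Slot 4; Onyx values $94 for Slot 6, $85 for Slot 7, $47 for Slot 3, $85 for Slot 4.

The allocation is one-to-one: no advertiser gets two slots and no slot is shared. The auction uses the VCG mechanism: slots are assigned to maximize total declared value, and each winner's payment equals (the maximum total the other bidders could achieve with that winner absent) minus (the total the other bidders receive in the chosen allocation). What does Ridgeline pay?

Efficient allocation: Summit→Slot 6 ($113), Ridgeline→Slot 7 ($100), Apex→Slot 3 ($105), Onyx→Slot 4 ($85); total welfare W = $403.
Ridgeline receives Slot 7 at value $100, so the others get W − 100 = $303.
Without Ridgeline: best allocation of the remaining 3 bidders over all 4 slots is Summit→Slot 6 ($113), Apex→Slot 7 ($143), Onyx→Slot 4 ($85), total $341.
VCG payment = (others' best without Ridgeline) − (others' welfare with Ridgeline) = 341 − 303 = $38.

Ridgeline pays $38.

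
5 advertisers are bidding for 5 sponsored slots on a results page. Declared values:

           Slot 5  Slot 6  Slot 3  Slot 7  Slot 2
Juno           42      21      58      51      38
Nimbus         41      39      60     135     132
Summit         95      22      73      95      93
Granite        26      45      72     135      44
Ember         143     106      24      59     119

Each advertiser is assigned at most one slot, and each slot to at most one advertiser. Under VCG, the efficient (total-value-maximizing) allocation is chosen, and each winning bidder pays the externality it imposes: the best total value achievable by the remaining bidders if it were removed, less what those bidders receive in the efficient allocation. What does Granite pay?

Efficient allocation: Juno→Slot 3 ($58), Nimbus→Slot 2 ($132), Summit→Slot 5 ($95), Granite→Slot 7 ($135), Ember→Slot 6 ($106); total welfare W = $526.
Granite receives Slot 7 at value $135, so the others get W − 135 = $391.
Without Granite: best allocation of the remaining 4 bidders over all 5 slots is Juno→Slot 3 ($58), Nimbus→Slot 7 ($135), Summit→Slot 2 ($93), Ember→Slot 5 ($143), total $429.
VCG payment = (others' best without Granite) − (others' welfare with Granite) = 429 − 391 = $38.

Granite pays $38.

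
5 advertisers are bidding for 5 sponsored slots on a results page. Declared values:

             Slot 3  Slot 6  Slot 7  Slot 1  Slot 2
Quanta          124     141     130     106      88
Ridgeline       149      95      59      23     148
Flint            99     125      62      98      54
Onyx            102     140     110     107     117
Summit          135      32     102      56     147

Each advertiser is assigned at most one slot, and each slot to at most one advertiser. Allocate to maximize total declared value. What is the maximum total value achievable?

Optimal: Quanta→Slot 7 ($130), Ridgeline→Slot 3 ($149), Flint→Slot 1 ($98), Onyx→Slot 6 ($140), Summit→Slot 2 ($147) — total 130+149+98+140+147 = $664.
Column-greedy (each slot in turn goes to its best remaining advertiser) gives $645, worse by 19.
Every other assignment is strictly worse.

Maximum total: $664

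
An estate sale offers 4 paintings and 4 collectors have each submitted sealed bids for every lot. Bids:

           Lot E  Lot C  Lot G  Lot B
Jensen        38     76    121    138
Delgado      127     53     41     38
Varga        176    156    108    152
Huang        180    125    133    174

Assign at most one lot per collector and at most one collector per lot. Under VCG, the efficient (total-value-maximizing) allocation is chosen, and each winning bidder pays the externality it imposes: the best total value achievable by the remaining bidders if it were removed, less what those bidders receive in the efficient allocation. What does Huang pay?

Efficient allocation: Jensen→Lot G ($121), Delgado→Lot E ($127), Varga→Lot C ($156), Huang→Lot B ($174); total welfare W = $578.
Huang receives Lot B at value $174, so the others get W − 174 = $404.
Without Huang: best allocation of the remaining 3 bidders over all 4 lots is Jensen→Lot B ($138), Delgado→Lot E ($127), Varga→Lot C ($156), total $421.
VCG payment = (others' best without Huang) − (others' welfare with Huang) = 421 − 404 = $17.

Huang pays $17.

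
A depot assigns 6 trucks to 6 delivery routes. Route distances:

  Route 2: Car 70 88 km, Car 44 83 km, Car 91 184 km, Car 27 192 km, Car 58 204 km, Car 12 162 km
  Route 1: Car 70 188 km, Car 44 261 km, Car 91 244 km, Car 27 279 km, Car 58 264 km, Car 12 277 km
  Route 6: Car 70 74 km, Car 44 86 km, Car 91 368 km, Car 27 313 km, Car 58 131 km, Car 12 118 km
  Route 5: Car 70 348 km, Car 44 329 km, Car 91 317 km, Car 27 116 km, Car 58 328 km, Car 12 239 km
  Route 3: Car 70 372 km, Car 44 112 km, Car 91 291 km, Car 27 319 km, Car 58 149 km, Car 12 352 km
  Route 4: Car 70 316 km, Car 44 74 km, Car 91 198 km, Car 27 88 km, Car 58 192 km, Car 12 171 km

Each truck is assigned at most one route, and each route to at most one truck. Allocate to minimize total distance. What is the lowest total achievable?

Optimal: Car 70→Route 2 (88 km), Car 44→Route 4 (74 km), Car 91→Route 1 (244 km), Car 27→Route 5 (116 km), Car 58→Route 3 (149 km), Car 12→Route 6 (118 km) — total 88+74+244+116+149+118 = 789 km.
Row-greedy (each truck in turn takes its cheapest remaining route) gives 874 km, worse by 85.

Min total: 789 km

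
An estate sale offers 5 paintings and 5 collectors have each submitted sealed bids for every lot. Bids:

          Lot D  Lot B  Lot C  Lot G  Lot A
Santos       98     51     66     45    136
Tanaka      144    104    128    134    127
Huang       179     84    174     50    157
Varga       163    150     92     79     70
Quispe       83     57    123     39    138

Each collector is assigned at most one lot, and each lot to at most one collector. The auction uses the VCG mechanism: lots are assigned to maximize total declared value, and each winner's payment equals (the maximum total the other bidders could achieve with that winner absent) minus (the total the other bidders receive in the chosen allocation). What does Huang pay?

Efficient allocation: Santos→Lot A ($136), Tanaka→Lot G ($134), Huang→Lot D ($179), Varga→Lot B ($150), Quispe→Lot C ($123); total welfare W = $722.
Huang receives Lot D at value $179, so the others get W − 179 = $543.
Without Huang: best allocation of the remaining 4 bidders over all 5 lots is Santos→Lot A ($136), Tanaka→Lot G ($134), Varga→Lot D ($163), Quispe→Lot C ($123), total $556.
VCG payment = (others' best without Huang) − (others' welfare with Huang) = 556 − 543 = $13.

Huang pays $13.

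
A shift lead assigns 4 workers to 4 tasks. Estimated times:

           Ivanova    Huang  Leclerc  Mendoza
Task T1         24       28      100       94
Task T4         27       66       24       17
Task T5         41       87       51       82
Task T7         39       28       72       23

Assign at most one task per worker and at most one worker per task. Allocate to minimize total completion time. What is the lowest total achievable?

Min total: 116 min

Optimal: Ivanova→Task T5 (41 min), Huang→Task T1 (28 min), Leclerc→Task T4 (24 min), Mendoza→Task T7 (23 min) — total 41+28+24+23 = 116 min.
Min-entry greedy (repeatedly take the single cheapest remaining cell) gives 120 min, worse by 4.
Checked against all permutations: 116 min is optimal.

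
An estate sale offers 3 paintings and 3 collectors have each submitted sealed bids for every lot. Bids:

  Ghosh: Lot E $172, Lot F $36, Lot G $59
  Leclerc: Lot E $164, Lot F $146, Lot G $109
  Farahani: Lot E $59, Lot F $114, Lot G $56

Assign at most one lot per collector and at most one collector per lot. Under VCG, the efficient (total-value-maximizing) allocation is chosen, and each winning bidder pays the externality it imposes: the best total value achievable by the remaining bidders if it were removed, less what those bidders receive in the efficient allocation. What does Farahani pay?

Efficient allocation: Ghosh→Lot E ($172), Leclerc→Lot G ($109), Farahani→Lot F ($114); total welfare W = $395.
Farahani receives Lot F at value $114, so the others get W − 114 = $281.
Without Farahani: best allocation of the remaining 2 bidders over all 3 lots is Ghosh→Lot E ($172), Leclerc→Lot F ($146), total $318.
VCG payment = (others' best without Farahani) − (others' welfare with Farahani) = 318 − 281 = $37.

Farahani pays $37.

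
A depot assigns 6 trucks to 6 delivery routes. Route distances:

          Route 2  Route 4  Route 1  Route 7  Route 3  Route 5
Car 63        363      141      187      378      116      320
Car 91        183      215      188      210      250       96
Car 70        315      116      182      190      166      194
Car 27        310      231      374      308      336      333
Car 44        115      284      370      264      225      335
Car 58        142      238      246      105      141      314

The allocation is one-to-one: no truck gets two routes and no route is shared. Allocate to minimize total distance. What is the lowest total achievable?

Optimal: Car 63→Route 3 (116 km), Car 91→Route 5 (96 km), Car 70→Route 1 (182 km), Car 27→Route 4 (231 km), Car 44→Route 2 (115 km), Car 58→Route 7 (105 km) — total 116+96+182+231+115+105 = 845 km.
Min-entry greedy (repeatedly take the single cheapest remaining cell) gives 922 km, worse by 77.
Swapping Car 63↔Car 70 (Car 63→Route 1 187 km, Car 70→Route 3 166 km) adds 55.
No other one-to-one assignment undercuts 845 km.

Min total: 845 km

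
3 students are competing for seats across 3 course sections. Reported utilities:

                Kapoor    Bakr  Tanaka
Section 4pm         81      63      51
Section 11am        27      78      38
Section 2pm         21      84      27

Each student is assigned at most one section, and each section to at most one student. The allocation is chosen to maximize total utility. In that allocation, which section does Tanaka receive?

Tanaka receives Section 11am.

Optimal: Kapoor→Section 4pm (81 points), Bakr→Section 2pm (84 points), Tanaka→Section 11am (38 points) — total 81+84+38 = 203 points.
Column-greedy (each section in turn goes to its best remaining student) gives 186 points, worse by 17.
Next-best assignment: Kapoor→Section 4pm, Bakr→Section 11am, Tanaka→Section 2pm = 186 points.
Swapping Tanaka↔Kapoor (Tanaka→Section 4pm 51 points, Kapoor→Section 11am 27 points) loses 41.
No other one-to-one assignment exceeds 203 points.
Tanaka's own top section is Section 4pm (51 points), but forcing Tanaka→Section 4pm and reassigning the rest optimally gives only 162 points — worse by 41.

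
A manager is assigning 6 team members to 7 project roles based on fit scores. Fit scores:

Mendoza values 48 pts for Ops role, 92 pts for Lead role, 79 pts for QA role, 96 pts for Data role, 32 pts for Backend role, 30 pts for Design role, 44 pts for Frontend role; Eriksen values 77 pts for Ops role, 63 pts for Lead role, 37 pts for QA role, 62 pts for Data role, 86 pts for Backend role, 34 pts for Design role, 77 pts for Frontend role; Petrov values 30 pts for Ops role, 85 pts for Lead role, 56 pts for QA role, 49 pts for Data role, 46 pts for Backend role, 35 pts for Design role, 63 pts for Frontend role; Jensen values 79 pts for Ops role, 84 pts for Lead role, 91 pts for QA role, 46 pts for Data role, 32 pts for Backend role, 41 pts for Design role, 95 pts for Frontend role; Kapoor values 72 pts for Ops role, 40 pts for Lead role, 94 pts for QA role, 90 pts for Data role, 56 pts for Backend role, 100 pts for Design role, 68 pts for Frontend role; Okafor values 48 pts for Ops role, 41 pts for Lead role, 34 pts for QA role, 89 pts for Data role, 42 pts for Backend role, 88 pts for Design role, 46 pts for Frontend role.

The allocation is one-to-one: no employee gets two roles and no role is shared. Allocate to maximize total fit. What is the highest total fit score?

Maximum total: 544 pts

Treat this as an assignment problem: match each employee to one role.
Optimal: Mendoza→Data role (96 pts), Eriksen→Backend role (86 pts), Petrov→Lead role (85 pts), Jensen→Frontend role (95 pts), Kapoor→QA role (94 pts), Okafor→Design role (88 pts) — total 96+86+85+95+94+88 = 544 pts.
Next-best assignment: Mendoza→Data role, Eriksen→Ops role, Petrov→Lead role, Jensen→Frontend role, Kapoor→QA role, Okafor→Design role = 535 pts.
Swapping Eriksen↔Jensen (Eriksen→Frontend role 77 pts, Jensen→Backend role 32 pts) loses 72.
Checked against all permutations: 544 pts is optimal.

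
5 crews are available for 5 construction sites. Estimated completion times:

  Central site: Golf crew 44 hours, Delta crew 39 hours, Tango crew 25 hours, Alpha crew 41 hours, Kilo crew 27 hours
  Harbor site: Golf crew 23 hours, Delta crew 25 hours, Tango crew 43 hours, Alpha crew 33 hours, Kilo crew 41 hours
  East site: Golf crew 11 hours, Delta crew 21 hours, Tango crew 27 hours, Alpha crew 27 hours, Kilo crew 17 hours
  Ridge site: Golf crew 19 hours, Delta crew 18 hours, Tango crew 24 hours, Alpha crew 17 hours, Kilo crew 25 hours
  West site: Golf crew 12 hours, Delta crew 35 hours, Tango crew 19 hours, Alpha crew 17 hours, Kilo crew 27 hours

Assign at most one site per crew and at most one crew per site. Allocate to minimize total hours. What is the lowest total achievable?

Optimal: Golf crew→West site (12 hours), Delta crew→Harbor site (25 hours), Tango crew→Central site (25 hours), Alpha crew→Ridge site (17 hours), Kilo crew→East site (17 hours) — total 12+25+25+17+17 = 96 hours.
Swapping Golf crew↔Tango crew (Golf crew→Central site 44 hours, Tango crew→West site 19 hours) adds 26.
Checked against all permutations: 96 hours is optimal.

Min total: 96 hours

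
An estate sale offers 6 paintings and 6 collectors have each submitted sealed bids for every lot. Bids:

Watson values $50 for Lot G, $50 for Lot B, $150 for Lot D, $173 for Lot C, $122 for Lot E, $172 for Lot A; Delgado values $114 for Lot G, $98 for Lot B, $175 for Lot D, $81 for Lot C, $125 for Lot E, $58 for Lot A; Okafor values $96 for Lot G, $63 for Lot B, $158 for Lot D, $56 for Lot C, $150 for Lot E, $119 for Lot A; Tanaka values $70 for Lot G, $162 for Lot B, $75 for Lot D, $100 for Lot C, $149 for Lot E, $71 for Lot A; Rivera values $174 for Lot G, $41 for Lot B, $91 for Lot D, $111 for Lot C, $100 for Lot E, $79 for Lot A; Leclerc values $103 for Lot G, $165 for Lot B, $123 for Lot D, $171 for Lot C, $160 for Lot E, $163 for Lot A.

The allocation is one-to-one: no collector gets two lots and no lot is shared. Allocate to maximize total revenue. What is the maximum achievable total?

Maximum total: $1004

This is a one-to-one assignment (maximum-weight bipartite matching).
Optimal: Watson→Lot A ($172), Delgado→Lot D ($175), Okafor→Lot E ($150), Tanaka→Lot B ($162), Rivera→Lot G ($174), Leclerc→Lot C ($171) — total 172+175+150+162+174+171 = $1004.
Column-greedy (each lot in turn goes to its best remaining collector) gives $908, worse by 96.
Next-best assignment: Watson→Lot C, Delgado→Lot D, Okafor→Lot E, Tanaka→Lot B, Rivera→Lot G, Leclerc→Lot A = $997.
Every other assignment is strictly worse.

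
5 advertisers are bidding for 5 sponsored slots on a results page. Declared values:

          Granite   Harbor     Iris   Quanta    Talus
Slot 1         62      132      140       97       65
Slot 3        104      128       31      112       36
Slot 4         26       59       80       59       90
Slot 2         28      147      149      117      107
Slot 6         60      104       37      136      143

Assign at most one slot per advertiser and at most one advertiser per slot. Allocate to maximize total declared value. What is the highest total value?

Maximum total: $617

Optimal: Granite→Slot 3 ($104), Harbor→Slot 2 ($147), Iris→Slot 1 ($140), Quanta→Slot 6 ($136), Talus→Slot 4 ($90) — total 104+147+140+136+90 = $617.
Max-entry greedy (repeatedly take the single best remaining cell) gives $562, worse by 55.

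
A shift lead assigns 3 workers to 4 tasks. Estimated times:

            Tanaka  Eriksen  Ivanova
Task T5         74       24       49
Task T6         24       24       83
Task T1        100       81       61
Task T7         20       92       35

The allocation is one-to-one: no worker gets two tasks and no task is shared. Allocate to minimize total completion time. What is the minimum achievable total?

This is a one-to-one assignment (minimum-cost bipartite matching).
Optimal: Tanaka→Task T6 (24 min), Eriksen→Task T5 (24 min), Ivanova→Task T7 (35 min) — total 24+24+35 = 83 min.
Row-greedy (each worker in turn takes its cheapest remaining task) gives 105 min, worse by 22.

Min total: 83 min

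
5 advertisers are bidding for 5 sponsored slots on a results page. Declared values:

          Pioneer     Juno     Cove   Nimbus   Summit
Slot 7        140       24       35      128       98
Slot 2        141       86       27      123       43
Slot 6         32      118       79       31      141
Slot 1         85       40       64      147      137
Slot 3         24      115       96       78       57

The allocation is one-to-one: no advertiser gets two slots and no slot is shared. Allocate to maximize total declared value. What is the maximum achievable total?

Maximum total: $620

Optimal: Pioneer→Slot 2 ($141), Juno→Slot 6 ($118), Cove→Slot 3 ($96), Nimbus→Slot 7 ($128), Summit→Slot 1 ($137) — total 141+118+96+128+137 = $620.
Row-greedy (each advertiser in turn takes its best remaining slot) gives $600, worse by 20.
Next-best assignment: Pioneer→Slot 7, Juno→Slot 6, Cove→Slot 3, Nimbus→Slot 2, Summit→Slot 1 = $614.
Swapping Nimbus↔Pioneer (Nimbus→Slot 2 $123, Pioneer→Slot 7 $140) loses 6.
No other one-to-one assignment exceeds $620.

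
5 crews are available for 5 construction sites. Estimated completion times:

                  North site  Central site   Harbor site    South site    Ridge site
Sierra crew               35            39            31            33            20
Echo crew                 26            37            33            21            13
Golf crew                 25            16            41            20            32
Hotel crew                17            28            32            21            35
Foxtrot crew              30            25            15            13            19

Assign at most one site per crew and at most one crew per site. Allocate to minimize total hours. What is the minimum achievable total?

Minimum total: 89 hours

Optimal: Sierra crew→Ridge site (20 hours), Echo crew→South site (21 hours), Golf crew→Central site (16 hours), Hotel crew→North site (17 hours), Foxtrot crew→Harbor site (15 hours) — total 20+21+16+17+15 = 89 hours.
Min-entry greedy (repeatedly take the single cheapest remaining cell) gives 90 hours, worse by 1.
Swapping Sierra crew↔Foxtrot crew (Sierra crew→Harbor site 31 hours, Foxtrot crew→Ridge site 19 hours) adds 15.
No other one-to-one assignment undercuts 89 hours.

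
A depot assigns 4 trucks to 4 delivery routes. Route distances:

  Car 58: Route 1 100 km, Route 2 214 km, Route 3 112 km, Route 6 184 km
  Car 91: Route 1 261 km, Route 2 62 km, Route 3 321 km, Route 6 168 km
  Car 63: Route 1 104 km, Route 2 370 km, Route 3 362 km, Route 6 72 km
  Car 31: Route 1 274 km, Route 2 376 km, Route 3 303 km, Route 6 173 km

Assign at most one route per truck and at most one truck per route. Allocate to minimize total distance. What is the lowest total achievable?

Min total: 451 km

Optimal: Car 58→Route 3 (112 km), Car 91→Route 2 (62 km), Car 63→Route 1 (104 km), Car 31→Route 6 (173 km) — total 112+62+104+173 = 451 km.
Every other assignment is strictly worse.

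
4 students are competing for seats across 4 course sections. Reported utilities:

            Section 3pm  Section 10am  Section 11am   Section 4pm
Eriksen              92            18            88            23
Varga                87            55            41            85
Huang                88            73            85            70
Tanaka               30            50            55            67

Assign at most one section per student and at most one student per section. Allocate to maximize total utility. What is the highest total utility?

Treat this as an assignment problem: match each student to one section.
Optimal: Eriksen→Section 11am (88 points), Varga→Section 3pm (87 points), Huang→Section 10am (73 points), Tanaka→Section 4pm (67 points) — total 88+87+73+67 = 315 points.
Row-greedy (each student in turn takes its best remaining section) gives 312 points, worse by 3.

Maximum total: 315 points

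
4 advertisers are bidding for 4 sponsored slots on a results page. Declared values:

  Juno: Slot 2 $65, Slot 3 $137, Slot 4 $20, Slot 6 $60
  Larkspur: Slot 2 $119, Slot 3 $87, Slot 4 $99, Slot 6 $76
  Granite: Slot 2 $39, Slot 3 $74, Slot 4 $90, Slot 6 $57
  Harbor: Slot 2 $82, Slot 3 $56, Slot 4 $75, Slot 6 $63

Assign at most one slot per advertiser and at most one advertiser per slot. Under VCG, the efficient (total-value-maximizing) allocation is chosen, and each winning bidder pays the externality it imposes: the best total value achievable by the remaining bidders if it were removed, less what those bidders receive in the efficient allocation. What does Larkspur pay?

Efficient allocation: Juno→Slot 3 ($137), Larkspur→Slot 2 ($119), Granite→Slot 4 ($90), Harbor→Slot 6 ($63); total welfare W = $409.
Larkspur receives Slot 2 at value $119, so the others get W − 119 = $290.
Without Larkspur: best allocation of the remaining 3 bidders over all 4 slots is Juno→Slot 3 ($137), Granite→Slot 4 ($90), Harbor→Slot 2 ($82), total $309.
VCG payment = (others' best without Larkspur) − (others' welfare with Larkspur) = 309 − 290 = $19.

Larkspur pays $19.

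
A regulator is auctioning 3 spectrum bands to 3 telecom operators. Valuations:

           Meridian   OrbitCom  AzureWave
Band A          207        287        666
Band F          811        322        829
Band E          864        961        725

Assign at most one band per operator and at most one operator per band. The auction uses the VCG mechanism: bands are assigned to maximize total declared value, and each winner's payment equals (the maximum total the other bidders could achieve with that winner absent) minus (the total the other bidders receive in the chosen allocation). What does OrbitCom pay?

Efficient allocation: Meridian→Band F ($811M), OrbitCom→Band E ($961M), AzureWave→Band A ($666M); total welfare W = $2438M.
OrbitCom receives Band E at value $961M, so the others get W − 961 = $1477M.
Without OrbitCom: best allocation of the remaining 2 bidders over all 3 bands is Meridian→Band E ($864M), AzureWave→Band F ($829M), total $1693M.
VCG payment = (others' best without OrbitCom) − (others' welfare with OrbitCom) = 1693 − 1477 = $216M.

OrbitCom pays $216M.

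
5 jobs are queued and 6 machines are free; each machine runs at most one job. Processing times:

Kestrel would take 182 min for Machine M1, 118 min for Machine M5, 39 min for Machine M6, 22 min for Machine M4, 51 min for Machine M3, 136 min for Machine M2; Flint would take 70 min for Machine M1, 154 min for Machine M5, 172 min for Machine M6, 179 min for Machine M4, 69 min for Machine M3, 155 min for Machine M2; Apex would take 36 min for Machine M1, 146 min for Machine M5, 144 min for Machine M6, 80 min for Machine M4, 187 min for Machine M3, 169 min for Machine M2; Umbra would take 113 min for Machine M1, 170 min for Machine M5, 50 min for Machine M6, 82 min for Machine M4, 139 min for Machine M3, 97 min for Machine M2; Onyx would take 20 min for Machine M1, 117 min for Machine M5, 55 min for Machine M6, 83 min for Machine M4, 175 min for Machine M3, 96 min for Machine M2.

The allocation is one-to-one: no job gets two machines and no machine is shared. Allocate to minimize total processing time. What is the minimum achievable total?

Optimal: Kestrel→Machine M4 (22 min), Flint→Machine M3 (69 min), Apex→Machine M1 (36 min), Umbra→Machine M6 (50 min), Onyx→Machine M2 (96 min) — total 22+69+36+50+96 = 273 min.
Column-greedy (each machine in turn goes to its cheapest remaining job) gives 337 min, worse by 64.

Minimum total: 273 min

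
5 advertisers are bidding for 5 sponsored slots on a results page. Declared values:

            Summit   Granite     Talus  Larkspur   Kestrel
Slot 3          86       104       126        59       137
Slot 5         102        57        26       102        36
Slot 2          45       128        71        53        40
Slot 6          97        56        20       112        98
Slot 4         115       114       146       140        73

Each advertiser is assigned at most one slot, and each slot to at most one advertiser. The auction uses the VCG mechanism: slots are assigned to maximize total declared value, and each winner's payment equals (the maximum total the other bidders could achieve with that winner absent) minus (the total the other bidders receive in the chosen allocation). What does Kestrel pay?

Kestrel pays $8.

Efficient allocation: Summit→Slot 5 ($102), Granite→Slot 2 ($128), Talus→Slot 4 ($146), Larkspur→Slot 6 ($112), Kestrel→Slot 3 ($137); total welfare W = $625.
Kestrel receives Slot 3 at value $137, so the others get W − 137 = $488.
Without Kestrel: best allocation of the remaining 4 bidders over all 5 slots is Summit→Slot 5 ($102), Granite→Slot 2 ($128), Talus→Slot 3 ($126), Larkspur→Slot 4 ($140), total $496.
VCG payment = (others' best without Kestrel) − (others' welfare with Kestrel) = 496 − 488 = $8.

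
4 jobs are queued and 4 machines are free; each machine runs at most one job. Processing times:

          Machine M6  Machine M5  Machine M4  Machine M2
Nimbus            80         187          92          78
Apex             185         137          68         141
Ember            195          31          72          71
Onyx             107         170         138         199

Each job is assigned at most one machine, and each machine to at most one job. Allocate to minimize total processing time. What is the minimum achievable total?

This is a one-to-one assignment (minimum-cost bipartite matching).
Optimal: Nimbus→Machine M2 (78 min), Apex→Machine M4 (68 min), Ember→Machine M5 (31 min), Onyx→Machine M6 (107 min) — total 78+68+31+107 = 284 min.
Next-best assignment: Nimbus→Machine M4, Apex→Machine M2, Ember→Machine M5, Onyx→Machine M6 = 371 min.

Min total: 284 min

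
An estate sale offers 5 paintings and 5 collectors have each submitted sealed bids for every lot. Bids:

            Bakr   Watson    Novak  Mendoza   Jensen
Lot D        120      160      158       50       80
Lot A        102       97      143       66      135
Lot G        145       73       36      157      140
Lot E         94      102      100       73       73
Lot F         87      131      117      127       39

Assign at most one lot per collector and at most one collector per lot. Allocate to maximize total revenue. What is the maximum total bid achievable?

Max total: $675

Optimal: Bakr→Lot E ($94), Watson→Lot F ($131), Novak→Lot D ($158), Mendoza→Lot G ($157), Jensen→Lot A ($135) — total 94+131+158+157+135 = $675.
Row-greedy (each collector in turn takes its best remaining lot) gives $648, worse by 27.
Every other assignment is strictly worse.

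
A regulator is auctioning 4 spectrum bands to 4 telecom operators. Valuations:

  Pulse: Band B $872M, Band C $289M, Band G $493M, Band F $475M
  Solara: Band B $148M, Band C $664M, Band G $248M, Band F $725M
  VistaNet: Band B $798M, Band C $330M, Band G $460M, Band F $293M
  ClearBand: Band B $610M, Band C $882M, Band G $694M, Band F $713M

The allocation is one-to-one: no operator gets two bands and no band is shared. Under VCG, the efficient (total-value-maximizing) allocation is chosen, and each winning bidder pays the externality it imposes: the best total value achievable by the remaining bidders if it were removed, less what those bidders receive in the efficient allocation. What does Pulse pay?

Pulse pays $338M.

Efficient allocation: Pulse→Band B ($872M), Solara→Band F ($725M), VistaNet→Band G ($460M), ClearBand→Band C ($882M); total welfare W = $2939M.
Pulse receives Band B at value $872M, so the others get W − 872 = $2067M.
Without Pulse: best allocation of the remaining 3 bidders over all 4 bands is Solara→Band F ($725M), VistaNet→Band B ($798M), ClearBand→Band C ($882M), total $2405M.
VCG payment = (others' best without Pulse) − (others' welfare with Pulse) = 2405 − 2067 = $338M.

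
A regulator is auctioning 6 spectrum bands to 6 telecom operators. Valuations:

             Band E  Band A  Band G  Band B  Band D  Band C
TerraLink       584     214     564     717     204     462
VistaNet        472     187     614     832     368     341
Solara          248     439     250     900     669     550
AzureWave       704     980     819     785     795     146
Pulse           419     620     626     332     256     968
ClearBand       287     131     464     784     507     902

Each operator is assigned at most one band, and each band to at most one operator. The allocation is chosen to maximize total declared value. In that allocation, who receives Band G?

Treat this as an assignment problem: match each operator to one band.
Optimal: TerraLink→Band E ($584M), VistaNet→Band G ($614M), Solara→Band D ($669M), AzureWave→Band A ($980M), Pulse→Band C ($968M), ClearBand→Band B ($784M) — total 584+614+669+980+968+784 = $4599M.
Row-greedy (each operator in turn takes its best remaining band) gives $4235M, worse by 364.
Next-best assignment: TerraLink→Band E, VistaNet→Band B, Solara→Band D, AzureWave→Band A, Pulse→Band G, ClearBand→Band C = $4593M.
Swapping TerraLink↔AzureWave (TerraLink→Band A $214M, AzureWave→Band E $704M) loses 646.
No other one-to-one assignment exceeds $4599M.
VistaNet's own top band is Band B ($832M), but forcing VistaNet→Band B and reassigning the rest optimally gives only $4593M — worse by 6.

VistaNet receives Band G.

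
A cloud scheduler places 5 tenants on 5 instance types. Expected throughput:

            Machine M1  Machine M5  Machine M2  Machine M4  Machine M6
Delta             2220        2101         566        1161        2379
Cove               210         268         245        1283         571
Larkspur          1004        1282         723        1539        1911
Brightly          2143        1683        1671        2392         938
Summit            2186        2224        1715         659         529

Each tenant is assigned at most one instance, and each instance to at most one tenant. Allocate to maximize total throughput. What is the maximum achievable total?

This is a one-to-one assignment (maximum-weight bipartite matching).
Optimal: Delta→Machine M1 (2220 ops/s), Cove→Machine M4 (1283 ops/s), Larkspur→Machine M6 (1911 ops/s), Brightly→Machine M2 (1671 ops/s), Summit→Machine M5 (2224 ops/s) — total 2220+1283+1911+1671+2224 = 9309 ops/s.
Row-greedy (each tenant in turn takes its best remaining instance) gives 8802 ops/s, worse by 507.
Checked against all permutations: 9309 ops/s is optimal.

Maximum total: 9309 ops/s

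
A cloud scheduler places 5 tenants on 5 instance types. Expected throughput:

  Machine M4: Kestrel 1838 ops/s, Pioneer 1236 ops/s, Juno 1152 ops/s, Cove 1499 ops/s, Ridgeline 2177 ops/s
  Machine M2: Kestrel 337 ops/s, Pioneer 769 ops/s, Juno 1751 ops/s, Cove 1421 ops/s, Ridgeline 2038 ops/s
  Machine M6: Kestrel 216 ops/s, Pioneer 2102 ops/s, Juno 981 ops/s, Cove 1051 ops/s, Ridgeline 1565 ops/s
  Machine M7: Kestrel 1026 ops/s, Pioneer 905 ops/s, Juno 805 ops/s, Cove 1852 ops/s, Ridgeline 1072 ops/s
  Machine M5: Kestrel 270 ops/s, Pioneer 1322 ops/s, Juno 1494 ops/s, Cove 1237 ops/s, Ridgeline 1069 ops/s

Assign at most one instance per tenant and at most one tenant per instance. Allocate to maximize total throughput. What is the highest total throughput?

Treat this as an assignment problem: match each tenant to one instance.
Optimal: Kestrel→Machine M4 (1838 ops/s), Pioneer→Machine M6 (2102 ops/s), Juno→Machine M5 (1494 ops/s), Cove→Machine M7 (1852 ops/s), Ridgeline→Machine M2 (2038 ops/s) — total 1838+2102+1494+1852+2038 = 9324 ops/s.
Next-best assignment: Kestrel→Machine M4, Pioneer→Machine M6, Juno→Machine M2, Cove→Machine M7, Ridgeline→Machine M5 = 8612 ops/s.

Maximum total: 9324 ops/s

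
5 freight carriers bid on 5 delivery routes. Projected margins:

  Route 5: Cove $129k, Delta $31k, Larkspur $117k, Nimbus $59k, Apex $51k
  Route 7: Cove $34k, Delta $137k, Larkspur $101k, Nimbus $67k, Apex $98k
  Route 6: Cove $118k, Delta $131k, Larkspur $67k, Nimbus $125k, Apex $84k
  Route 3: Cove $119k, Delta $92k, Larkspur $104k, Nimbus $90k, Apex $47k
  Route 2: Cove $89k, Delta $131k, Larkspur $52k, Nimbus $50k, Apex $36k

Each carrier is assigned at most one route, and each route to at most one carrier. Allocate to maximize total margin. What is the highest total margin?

Maximum total: $590k

Optimal: Cove→Route 3 ($119k), Delta→Route 2 ($131k), Larkspur→Route 5 ($117k), Nimbus→Route 6 ($125k), Apex→Route 7 ($98k) — total 119+131+117+125+98 = $590k.
Checked against all permutations: $590k is optimal.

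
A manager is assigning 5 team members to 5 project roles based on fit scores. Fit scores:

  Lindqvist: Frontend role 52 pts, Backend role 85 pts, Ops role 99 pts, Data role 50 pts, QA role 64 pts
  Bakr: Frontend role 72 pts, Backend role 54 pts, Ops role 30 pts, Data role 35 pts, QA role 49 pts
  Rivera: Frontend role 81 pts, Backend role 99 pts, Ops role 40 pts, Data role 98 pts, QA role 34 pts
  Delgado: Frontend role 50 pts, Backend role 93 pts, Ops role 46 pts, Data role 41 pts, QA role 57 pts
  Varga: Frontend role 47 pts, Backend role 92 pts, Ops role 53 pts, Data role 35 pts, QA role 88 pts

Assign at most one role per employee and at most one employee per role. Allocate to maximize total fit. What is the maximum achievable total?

Maximum total: 450 pts

This is the linear assignment problem.
Optimal: Lindqvist→Ops role (99 pts), Bakr→Frontend role (72 pts), Rivera→Data role (98 pts), Delgado→Backend role (93 pts), Varga→QA role (88 pts) — total 99+72+98+93+88 = 450 pts.
Column-greedy (each role in turn goes to its best remaining employee) gives 396 pts, worse by 54.
Next-best assignment: Lindqvist→Ops role, Bakr→Frontend role, Rivera→Data role, Delgado→QA role, Varga→Backend role = 418 pts.
Every other assignment is strictly worse.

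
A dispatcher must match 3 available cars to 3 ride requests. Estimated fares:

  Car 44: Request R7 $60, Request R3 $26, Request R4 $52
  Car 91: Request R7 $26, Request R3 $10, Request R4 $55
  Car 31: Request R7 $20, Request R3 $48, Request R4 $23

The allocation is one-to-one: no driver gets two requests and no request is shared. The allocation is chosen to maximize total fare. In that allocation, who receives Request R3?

This is the linear assignment problem.
Optimal: Car 44→Request R7 ($60), Car 91→Request R4 ($55), Car 31→Request R3 ($48) — total 60+55+48 = $163.
Swapping Car 44↔Car 91 (Car 44→Request R4 $52, Car 91→Request R7 $26) loses 37.
Every other assignment is strictly worse.

Car 31 receives Request R3.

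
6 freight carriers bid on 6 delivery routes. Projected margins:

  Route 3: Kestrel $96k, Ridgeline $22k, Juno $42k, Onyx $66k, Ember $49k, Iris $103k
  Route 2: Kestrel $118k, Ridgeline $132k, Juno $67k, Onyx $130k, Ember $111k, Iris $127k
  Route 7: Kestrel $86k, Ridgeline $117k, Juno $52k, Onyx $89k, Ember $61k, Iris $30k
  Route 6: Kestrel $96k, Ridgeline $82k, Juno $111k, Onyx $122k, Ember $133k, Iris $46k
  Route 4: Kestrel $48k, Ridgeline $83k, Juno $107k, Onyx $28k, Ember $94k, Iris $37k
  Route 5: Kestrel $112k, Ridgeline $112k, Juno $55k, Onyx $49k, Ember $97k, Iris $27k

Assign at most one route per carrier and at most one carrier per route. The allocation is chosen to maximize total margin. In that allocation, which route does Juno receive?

Juno receives Route 4.

Treat this as an assignment problem: match each carrier to one route.
Optimal: Kestrel→Route 5 ($112k), Ridgeline→Route 7 ($117k), Juno→Route 4 ($107k), Onyx→Route 2 ($130k), Ember→Route 6 ($133k), Iris→Route 3 ($103k) — total 112+117+107+130+133+103 = $702k.
Column-greedy (each route in turn goes to its best remaining carrier) gives $676k, worse by 26.
Swapping Ember↔Iris (Ember→Route 3 $49k, Iris→Route 6 $46k) loses 141.
Checked against all permutations: $702k is optimal.
Juno's own top route is Route 6 ($111k), but forcing Juno→Route 6 and reassigning the rest optimally gives only $667k — worse by 35.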